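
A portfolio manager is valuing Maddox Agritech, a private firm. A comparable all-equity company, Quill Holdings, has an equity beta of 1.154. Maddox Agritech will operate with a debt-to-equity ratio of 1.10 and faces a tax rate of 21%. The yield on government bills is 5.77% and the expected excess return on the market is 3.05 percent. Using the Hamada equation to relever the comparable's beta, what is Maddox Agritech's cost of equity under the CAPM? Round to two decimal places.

12.35%

β_L = β_U × [1 + (1 − t)(D/E)] = 1.154 × [1 + (1 − 0.21) × 1.10]
    = 1.154 × [1 + 0.79 × 1.10] = 1.154 × 1.8690 = 2.1568
E(R) = R_f + β_L × MRP = 5.77% + 2.1568 × 3.05% = 12.35%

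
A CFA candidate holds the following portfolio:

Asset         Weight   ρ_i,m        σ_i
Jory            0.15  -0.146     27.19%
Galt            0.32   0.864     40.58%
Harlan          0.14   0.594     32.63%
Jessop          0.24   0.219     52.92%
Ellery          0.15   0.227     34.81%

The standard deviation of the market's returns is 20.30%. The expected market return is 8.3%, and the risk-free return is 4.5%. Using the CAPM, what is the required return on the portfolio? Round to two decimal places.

7.74%

β_Jory = -0.146 × 27.19% / 20.30% = -0.1956
β_Galt = 0.864 × 40.58% / 20.30% = 1.7271
β_Harlan = 0.594 × 32.63% / 20.30% = 0.9548
β_Jessop = 0.219 × 52.92% / 20.30% = 0.5709
β_Ellery = 0.227 × 34.81% / 20.30% = 0.3893
β_P = Σ w_i β_i = 0.15×-0.1956 + 0.32×1.7271 + 0.14×0.9548 + 0.24×0.5709 + 0.15×0.3893 = 0.8524
MRP = 8.3% − 4.5% = 3.80%
E(R_P) = R_f + β_P × MRP = 4.5% + 0.8524 × 3.8% = 7.74%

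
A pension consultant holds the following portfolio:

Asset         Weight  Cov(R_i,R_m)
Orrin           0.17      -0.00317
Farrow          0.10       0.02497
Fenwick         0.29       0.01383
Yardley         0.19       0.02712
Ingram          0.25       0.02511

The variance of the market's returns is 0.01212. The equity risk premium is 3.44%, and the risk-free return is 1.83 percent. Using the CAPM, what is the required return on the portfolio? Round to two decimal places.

β_Orrin = -0.00317 / 0.01212 = -0.2616
β_Farrow = 0.02497 / 0.01212 = 2.0602
β_Fenwick = 0.01383 / 0.01212 = 1.1411
β_Yardley = 0.02712 / 0.01212 = 2.2376
β_Ingram = 0.02511 / 0.01212 = 2.0718
β_P = Σ w_i β_i = 0.17×-0.2616 + 0.10×2.0602 + 0.29×1.1411 + 0.19×2.2376 + 0.25×2.0718 = 1.4356
E(R_P) = R_f + β_P × MRP = 1.83% + 1.4356 × 3.44% = 6.77%

6.77%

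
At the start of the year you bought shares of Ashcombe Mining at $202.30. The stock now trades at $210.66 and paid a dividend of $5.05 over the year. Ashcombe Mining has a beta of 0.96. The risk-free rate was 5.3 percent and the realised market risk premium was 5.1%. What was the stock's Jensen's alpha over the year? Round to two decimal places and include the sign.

-3.57%

Realised HPR = (P1 + D1 − P0) / P0 = (210.66 + 5.05 − 202.30) / 202.30 = 13.41 / 202.30 = 6.6288%
CAPM required = R_f + β·MRP = 5.3% + 0.96 × 5.1% = 10.1960%
α = realised − required = 6.6288% − 10.1960% = -3.57%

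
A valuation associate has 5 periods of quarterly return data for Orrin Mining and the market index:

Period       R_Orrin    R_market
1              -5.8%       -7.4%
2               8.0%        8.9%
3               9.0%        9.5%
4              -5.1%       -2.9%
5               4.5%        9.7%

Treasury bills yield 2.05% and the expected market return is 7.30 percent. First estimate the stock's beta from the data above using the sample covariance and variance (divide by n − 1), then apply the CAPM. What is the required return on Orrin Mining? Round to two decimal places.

6.44%

Mean R_i = (-5.8 + 8.0 + 9.0 − 5.1 + 4.5) / 5 = 2.1200%
Mean R_m = (-7.4 + 8.9 + 9.5 − 2.9 + 9.7) / 5 = 3.5600%
Σ(R_i − R̄_i)(R_m − R̄_m) = 220.3240  ⇒  Cov = 220.3240 / 4 = 55.0810
Σ(R_m − R̄_m)² = 263.3520  ⇒  Var(R_m) = 263.3520 / 4 = 65.8380
β = Cov / Var(R_m) = 55.0810 / 65.8380 = 0.8366
MRP = 7.30% − 2.05% = 5.25%
E(R) = R_f + β × MRP = 2.05% + 0.8366 × 5.25% = 6.44%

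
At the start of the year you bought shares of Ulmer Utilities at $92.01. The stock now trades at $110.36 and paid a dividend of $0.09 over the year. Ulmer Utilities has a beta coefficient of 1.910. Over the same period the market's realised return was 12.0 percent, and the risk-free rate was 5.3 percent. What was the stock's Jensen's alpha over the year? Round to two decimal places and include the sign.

+1.94%

Realised HPR = (P1 + D1 − P0) / P0 = (110.36 + 0.09 − 92.01) / 92.01 = 18.44 / 92.01 = 20.0413%
MRP = 12.0% − 5.3% = 6.70%
CAPM required = R_f + β·MRP = 5.3% + 1.910 × 6.7% = 18.0970%
α = realised − required = 20.0413% − 18.0970% = +1.94%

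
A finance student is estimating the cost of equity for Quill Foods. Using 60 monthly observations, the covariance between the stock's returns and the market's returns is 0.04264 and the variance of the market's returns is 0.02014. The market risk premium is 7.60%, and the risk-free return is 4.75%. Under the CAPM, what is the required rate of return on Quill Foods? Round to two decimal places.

β = Cov(R_i, R_m) / Var(R_m) = 0.04264 / 0.02014 = 2.1172
E(R) = R_f + β × MRP = 4.75% + 2.1172 × 7.60% = 20.84%

20.84%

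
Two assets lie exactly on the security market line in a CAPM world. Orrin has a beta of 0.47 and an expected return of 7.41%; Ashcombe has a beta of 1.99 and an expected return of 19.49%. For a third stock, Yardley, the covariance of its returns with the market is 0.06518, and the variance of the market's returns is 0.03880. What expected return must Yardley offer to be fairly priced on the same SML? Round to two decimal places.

17.03%

MRP = (19.49% − 7.41%) / (1.99 − 0.47) = 7.9474%
R_f = 7.41% − 0.47 × 7.9474% = 3.6747%
β_Yardley = Cov / Var(R_m) = 0.06518 / 0.03880 = 1.6799
E(R_Yardley) = R_f + β × MRP = 3.6747% + 1.6799 × 7.9474% = 17.03%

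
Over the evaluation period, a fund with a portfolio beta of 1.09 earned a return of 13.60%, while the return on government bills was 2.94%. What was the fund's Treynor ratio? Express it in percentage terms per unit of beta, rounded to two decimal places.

Treynor = (R_P − R_f) / β_P = (13.60% − 2.94%) / 1.0900 = 10.66% / 1.0900 = 9.78%

9.78%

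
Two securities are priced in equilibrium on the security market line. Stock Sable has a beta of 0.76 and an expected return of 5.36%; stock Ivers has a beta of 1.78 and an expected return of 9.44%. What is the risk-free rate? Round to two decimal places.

Both satisfy E(R) = R_f + β·MRP, so the slope of the SML is
MRP = (9.44% − 5.36%) / (1.78 − 0.76) = 4.08% / 1.02 = 4.0000%
R_f = E(R_Sable) − β_Sable·MRP = 5.36% − 0.76 × 4.0000% = 2.3200%

2.32%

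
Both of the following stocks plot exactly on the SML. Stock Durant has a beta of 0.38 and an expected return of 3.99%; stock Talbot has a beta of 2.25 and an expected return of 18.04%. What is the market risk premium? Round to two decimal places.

Both satisfy E(R) = R_f + β·MRP, so the slope of the SML is
MRP = (18.04% − 3.99%) / (2.25 − 0.38) = 14.05% / 1.87 = 7.5134%

7.51%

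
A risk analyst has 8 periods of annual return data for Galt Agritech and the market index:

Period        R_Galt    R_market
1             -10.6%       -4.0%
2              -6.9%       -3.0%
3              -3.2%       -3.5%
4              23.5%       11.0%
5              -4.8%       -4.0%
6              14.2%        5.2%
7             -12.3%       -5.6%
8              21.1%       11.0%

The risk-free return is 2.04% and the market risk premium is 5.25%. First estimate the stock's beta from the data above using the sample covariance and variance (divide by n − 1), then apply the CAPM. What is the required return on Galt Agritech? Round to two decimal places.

12.74%

Mean R_i = (-10.6 − 6.9 − 3.2 + 23.5 − 4.8 + 14.2 − 12.3 + 21.1) / 8 = 2.6250%
Mean R_m = (-4.0 − 3.0 − 3.5 + 11.0 − 4.0 + 5.2 − 5.6 + 11.0) / 8 = 0.8875%
Σ(R_i − R̄_i)(R_m − R̄_m) = 708.1825  ⇒  Cov = 708.1825 / 7 = 101.1689
Σ(R_m − R̄_m)² = 347.3488  ⇒  Var(R_m) = 347.3488 / 7 = 49.6213
β = Cov / Var(R_m) = 101.1689 / 49.6213 = 2.0388
E(R) = R_f + β × MRP = 2.04% + 2.0388 × 5.25% = 12.74%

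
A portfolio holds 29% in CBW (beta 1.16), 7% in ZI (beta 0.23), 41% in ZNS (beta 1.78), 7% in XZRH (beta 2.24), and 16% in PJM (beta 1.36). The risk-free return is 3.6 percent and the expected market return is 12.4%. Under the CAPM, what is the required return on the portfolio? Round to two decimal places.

β_P = Σ w_i β_i = 0.29×1.16 + 0.07×0.23 + 0.41×1.78 + 0.07×2.24 + 0.16×1.36 = 1.4567
MRP = 12.4% − 3.6% = 8.80%
E(R_P) = R_f + β_P × MRP = 3.6% + 1.4567 × 8.8% = 16.42%

16.42%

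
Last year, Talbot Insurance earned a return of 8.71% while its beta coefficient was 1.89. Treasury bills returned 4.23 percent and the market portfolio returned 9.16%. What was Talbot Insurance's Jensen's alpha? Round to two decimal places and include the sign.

Market excess return = 9.16% − 4.23% = 4.93%
CAPM benchmark = R_f + β(R_m − R_f) = 4.23% + 1.89 × 4.93% = 13.5477%
α = actual − benchmark = 8.71% − 13.5477% = -4.84%

-4.84%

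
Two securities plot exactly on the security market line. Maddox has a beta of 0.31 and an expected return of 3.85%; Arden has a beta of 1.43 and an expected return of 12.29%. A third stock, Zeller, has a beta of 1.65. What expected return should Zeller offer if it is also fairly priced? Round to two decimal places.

13.95%

MRP (SML slope) = (12.29% − 3.85%) / (1.43 − 0.31) = 8.44% / 1.12 = 7.5357%
R_f (intercept) = 3.85% − 0.31 × 7.5357% = 1.5139%
E(R_Zeller) = R_f + β × MRP = 1.5139% + 1.65 × 7.5357% = 13.95%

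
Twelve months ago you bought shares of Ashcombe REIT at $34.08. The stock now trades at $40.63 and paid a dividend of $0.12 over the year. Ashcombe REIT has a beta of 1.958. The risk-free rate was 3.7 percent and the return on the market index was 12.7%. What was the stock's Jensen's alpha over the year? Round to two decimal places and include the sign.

Realised HPR = (P1 + D1 − P0) / P0 = (40.63 + 0.12 − 34.08) / 34.08 = 6.67 / 34.08 = 19.5716%
MRP = 12.7% − 3.7% = 9.00%
CAPM required = R_f + β·MRP = 3.7% + 1.958 × 9.0% = 21.3220%
α = realised − required = 19.5716% − 21.3220% = -1.75%

-1.75%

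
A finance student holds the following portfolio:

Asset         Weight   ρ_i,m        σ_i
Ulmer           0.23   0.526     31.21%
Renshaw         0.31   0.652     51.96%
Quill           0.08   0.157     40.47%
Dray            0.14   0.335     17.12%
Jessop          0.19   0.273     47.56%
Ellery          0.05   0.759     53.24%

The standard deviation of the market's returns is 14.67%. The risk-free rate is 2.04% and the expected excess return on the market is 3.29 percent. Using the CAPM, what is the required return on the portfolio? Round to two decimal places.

6.54%

β_Ulmer = 0.526 × 31.21% / 14.67% = 1.1190
β_Renshaw = 0.652 × 51.96% / 14.67% = 2.3093
β_Quill = 0.157 × 40.47% / 14.67% = 0.4331
β_Dray = 0.335 × 17.12% / 14.67% = 0.3909
β_Jessop = 0.273 × 47.56% / 14.67% = 0.8851
β_Ellery = 0.759 × 53.24% / 14.67% = 2.7545
β_P = Σ w_i β_i = 0.23×1.1190 + 0.31×2.3093 + 0.08×0.4331 + 0.14×0.3909 + 0.19×0.8851 + 0.05×2.7545 = 1.3685
E(R_P) = R_f + β_P × MRP = 2.04% + 1.3685 × 3.29% = 6.54%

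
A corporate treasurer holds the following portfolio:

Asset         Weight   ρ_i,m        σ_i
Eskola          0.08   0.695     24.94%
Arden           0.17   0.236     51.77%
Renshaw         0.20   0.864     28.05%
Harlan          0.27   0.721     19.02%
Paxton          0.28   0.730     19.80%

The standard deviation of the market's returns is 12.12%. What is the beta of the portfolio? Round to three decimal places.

β_Eskola = 0.695 × 24.94% / 12.12% = 1.4301
β_Arden = 0.236 × 51.77% / 12.12% = 1.0081
β_Renshaw = 0.864 × 28.05% / 12.12% = 1.9996
β_Harlan = 0.721 × 19.02% / 12.12% = 1.1315
β_Paxton = 0.730 × 19.80% / 12.12% = 1.1926
β_P = Σ w_i β_i = 0.08×1.4301 + 0.17×1.0081 + 0.20×1.9996 + 0.27×1.1315 + 0.28×1.1926 = 1.3251

1.325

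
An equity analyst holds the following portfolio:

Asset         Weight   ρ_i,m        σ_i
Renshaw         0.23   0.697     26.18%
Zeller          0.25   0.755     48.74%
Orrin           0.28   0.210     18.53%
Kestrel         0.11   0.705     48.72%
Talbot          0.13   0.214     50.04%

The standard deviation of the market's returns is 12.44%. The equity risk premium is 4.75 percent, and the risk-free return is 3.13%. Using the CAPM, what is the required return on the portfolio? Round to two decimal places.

β_Renshaw = 0.697 × 26.18% / 12.44% = 1.4668
β_Zeller = 0.755 × 48.74% / 12.44% = 2.9581
β_Orrin = 0.210 × 18.53% / 12.44% = 0.3128
β_Kestrel = 0.705 × 48.72% / 12.44% = 2.7611
β_Talbot = 0.214 × 50.04% / 12.44% = 0.8608
β_P = Σ w_i β_i = 0.23×1.4668 + 0.25×2.9581 + 0.28×0.3128 + 0.11×2.7611 + 0.13×0.8608 = 1.5801
E(R_P) = R_f + β_P × MRP = 3.13% + 1.5801 × 4.75% = 10.64%

10.64%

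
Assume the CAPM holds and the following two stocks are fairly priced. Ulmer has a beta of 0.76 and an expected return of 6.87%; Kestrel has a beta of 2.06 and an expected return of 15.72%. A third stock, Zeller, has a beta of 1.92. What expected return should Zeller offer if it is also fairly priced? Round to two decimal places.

MRP (SML slope) = (15.72% − 6.87%) / (2.06 − 0.76) = 8.85% / 1.30 = 6.8077%
R_f (intercept) = 6.87% − 0.76 × 6.8077% = 1.6961%
E(R_Zeller) = R_f + β × MRP = 1.6961% + 1.92 × 6.8077% = 14.77%

14.77%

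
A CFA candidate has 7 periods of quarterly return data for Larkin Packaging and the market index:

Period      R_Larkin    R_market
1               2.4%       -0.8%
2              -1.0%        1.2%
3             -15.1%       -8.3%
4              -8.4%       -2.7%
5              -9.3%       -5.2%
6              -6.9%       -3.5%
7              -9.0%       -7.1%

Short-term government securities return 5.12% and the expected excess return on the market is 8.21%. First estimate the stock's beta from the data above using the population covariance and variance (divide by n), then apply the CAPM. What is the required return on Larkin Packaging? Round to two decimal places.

Mean R_i = (2.4 − 1.0 − 15.1 − 8.4 − 9.3 − 6.9 − 9.0) / 7 = -6.7571%
Mean R_m = (-0.8 + 1.2 − 8.3 − 2.7 − 5.2 − 3.5 − 7.1) / 7 = -3.7714%
Σ(R_i − R̄_i)(R_m − R̄_m) = 102.9114  ⇒  Cov = 102.9114 / 7 = 14.7016
Σ(R_m − R̄_m)² = 68.3943  ⇒  Var(R_m) = 68.3943 / 7 = 9.7706
β = Cov / Var(R_m) = 14.7016 / 9.7706 = 1.5047
E(R) = R_f + β × MRP = 5.12% + 1.5047 × 8.21% = 17.47%

17.47%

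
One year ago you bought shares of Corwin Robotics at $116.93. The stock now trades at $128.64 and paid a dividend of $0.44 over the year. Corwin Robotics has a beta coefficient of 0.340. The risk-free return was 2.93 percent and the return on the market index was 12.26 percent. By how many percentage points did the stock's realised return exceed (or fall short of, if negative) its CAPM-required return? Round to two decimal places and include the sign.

+4.29%

Realised HPR = (P1 + D1 − P0) / P0 = (128.64 + 0.44 − 116.93) / 116.93 = 12.15 / 116.93 = 10.3908%
MRP = 12.26% − 2.93% = 9.33%
CAPM required = R_f + β·MRP = 2.93% + 0.340 × 9.33% = 6.10220%
α = realised − required = 10.3908% − 6.10220% = +4.29%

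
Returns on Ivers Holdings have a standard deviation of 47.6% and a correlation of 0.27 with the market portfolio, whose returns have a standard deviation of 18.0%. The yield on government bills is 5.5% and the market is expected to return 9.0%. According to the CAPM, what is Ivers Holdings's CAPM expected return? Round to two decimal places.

8.00%

β = ρ × σ_i / σ_m = 0.27 × 47.6% / 18.0% = 0.7140
MRP = 9.0% − 5.5% = 3.50%
E(R) = 5.5% + 0.7140 × 3.5% = 8.00%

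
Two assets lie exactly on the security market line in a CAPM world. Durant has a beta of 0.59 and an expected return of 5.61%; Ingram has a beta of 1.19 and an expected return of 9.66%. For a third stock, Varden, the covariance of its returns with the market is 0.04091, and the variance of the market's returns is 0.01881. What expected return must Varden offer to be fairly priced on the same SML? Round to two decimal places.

16.31%

MRP = (9.66% − 5.61%) / (1.19 − 0.59) = 6.7500%
R_f = 5.61% − 0.59 × 6.7500% = 1.6275%
β_Varden = Cov / Var(R_m) = 0.04091 / 0.01881 = 2.1749
E(R_Varden) = R_f + β × MRP = 1.6275% + 2.1749 × 6.7500% = 16.31%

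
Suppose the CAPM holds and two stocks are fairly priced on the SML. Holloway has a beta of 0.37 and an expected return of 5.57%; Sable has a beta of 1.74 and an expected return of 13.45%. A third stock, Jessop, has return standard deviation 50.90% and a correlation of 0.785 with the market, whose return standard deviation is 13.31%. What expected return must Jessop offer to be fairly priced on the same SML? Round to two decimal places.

MRP = (13.45% − 5.57%) / (1.74 − 0.37) = 5.7518%
R_f = 5.57% − 0.37 × 5.7518% = 3.4418%
β_Jessop = ρ·σ_i/σ_m = 0.785 × 50.90 / 13.31 = 3.0020
E(R_Jessop) = R_f + β × MRP = 3.4418% + 3.0020 × 5.7518% = 20.71%

20.71%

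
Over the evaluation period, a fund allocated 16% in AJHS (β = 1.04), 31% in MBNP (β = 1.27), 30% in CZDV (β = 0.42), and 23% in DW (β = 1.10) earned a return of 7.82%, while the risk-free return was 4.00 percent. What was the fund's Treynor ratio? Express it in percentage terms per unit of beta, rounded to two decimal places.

β_P = 0.16×1.04 + 0.31×1.27 + 0.30×0.42 + 0.23×1.10 = 0.9391
Treynor = (R_P − R_f) / β_P = (7.82% − 4.00%) / 0.9391 = 3.82% / 0.9391 = 4.07%

4.07%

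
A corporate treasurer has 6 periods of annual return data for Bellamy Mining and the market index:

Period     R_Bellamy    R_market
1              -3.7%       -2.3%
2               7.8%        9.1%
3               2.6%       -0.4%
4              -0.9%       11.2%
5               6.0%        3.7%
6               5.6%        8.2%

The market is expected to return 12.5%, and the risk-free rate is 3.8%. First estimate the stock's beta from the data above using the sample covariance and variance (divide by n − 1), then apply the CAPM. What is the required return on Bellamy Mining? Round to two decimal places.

6.76%

Mean R_i = (-3.7 + 7.8 + 2.6 − 0.9 + 6.0 + 5.6) / 6 = 2.9000%
Mean R_m = (-2.3 + 9.1 − 0.4 + 11.2 + 3.7 + 8.2) / 6 = 4.9167%
Σ(R_i − R̄_i)(R_m − R̄_m) = 50.9400  ⇒  Cov = 50.9400 / 5 = 10.1880
Σ(R_m − R̄_m)² = 149.5883  ⇒  Var(R_m) = 149.5883 / 5 = 29.9177
β = Cov / Var(R_m) = 10.1880 / 29.9177 = 0.3405
MRP = 12.5% − 3.8% = 8.70%
E(R) = R_f + β × MRP = 3.8% + 0.3405 × 8.7% = 6.76%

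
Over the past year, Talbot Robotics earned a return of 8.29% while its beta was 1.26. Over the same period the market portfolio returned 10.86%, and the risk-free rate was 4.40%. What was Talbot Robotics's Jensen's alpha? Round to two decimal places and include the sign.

-4.25%

Market excess return = 10.86% − 4.40% = 6.46%
CAPM benchmark = R_f + β(R_m − R_f) = 4.40% + 1.26 × 6.46% = 12.5396%
α = actual − benchmark = 8.29% − 12.5396% = -4.25%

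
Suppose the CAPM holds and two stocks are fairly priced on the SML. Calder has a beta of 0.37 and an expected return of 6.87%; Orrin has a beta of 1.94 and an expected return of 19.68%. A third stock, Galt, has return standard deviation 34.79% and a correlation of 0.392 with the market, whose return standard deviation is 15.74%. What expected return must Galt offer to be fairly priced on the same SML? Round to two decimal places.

MRP = (19.68% − 6.87%) / (1.94 − 0.37) = 8.1592%
R_f = 6.87% − 0.37 × 8.1592% = 3.8511%
β_Galt = ρ·σ_i/σ_m = 0.392 × 34.79 / 15.74 = 0.8664
E(R_Galt) = R_f + β × MRP = 3.8511% + 0.8664 × 8.1592% = 10.92%

10.92%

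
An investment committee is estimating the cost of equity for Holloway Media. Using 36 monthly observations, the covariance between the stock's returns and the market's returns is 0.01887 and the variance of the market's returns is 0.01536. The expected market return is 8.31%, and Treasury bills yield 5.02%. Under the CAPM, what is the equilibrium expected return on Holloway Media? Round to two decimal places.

9.06%

β = Cov(R_i, R_m) / Var(R_m) = 0.01887 / 0.01536 = 1.2285
MRP = 8.31% − 5.02% = 3.29%
E(R) = R_f + β × MRP = 5.02% + 1.2285 × 3.29% = 9.06%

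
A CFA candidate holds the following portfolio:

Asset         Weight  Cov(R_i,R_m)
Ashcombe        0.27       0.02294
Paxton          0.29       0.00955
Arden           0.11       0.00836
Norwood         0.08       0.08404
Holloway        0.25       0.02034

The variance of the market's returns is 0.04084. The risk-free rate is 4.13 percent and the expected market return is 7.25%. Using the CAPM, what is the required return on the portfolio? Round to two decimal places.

β_Ashcombe = 0.02294 / 0.04084 = 0.5617
β_Paxton = 0.00955 / 0.04084 = 0.2338
β_Arden = 0.00836 / 0.04084 = 0.2047
β_Norwood = 0.08404 / 0.04084 = 2.0578
β_Holloway = 0.02034 / 0.04084 = 0.4980
β_P = Σ w_i β_i = 0.27×0.5617 + 0.29×0.2338 + 0.11×0.2047 + 0.08×2.0578 + 0.25×0.4980 = 0.5311
MRP = 7.25% − 4.13% = 3.12%
E(R_P) = R_f + β_P × MRP = 4.13% + 0.5311 × 3.12% = 5.79%

5.79%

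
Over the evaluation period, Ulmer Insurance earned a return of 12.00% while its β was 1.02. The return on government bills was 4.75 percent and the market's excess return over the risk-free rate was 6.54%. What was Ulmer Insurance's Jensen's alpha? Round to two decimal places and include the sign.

+0.58%

CAPM benchmark = R_f + β(R_m − R_f) = 4.75% + 1.02 × 6.54% = 11.4208%
α = actual − benchmark = 12.00% − 11.4208% = +0.58%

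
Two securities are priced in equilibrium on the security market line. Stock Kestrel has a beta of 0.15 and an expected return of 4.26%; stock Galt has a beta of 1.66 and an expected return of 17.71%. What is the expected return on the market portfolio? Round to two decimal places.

11.83%

Both satisfy E(R) = R_f + β·MRP, so the slope of the SML is
MRP = (17.71% − 4.26%) / (1.66 − 0.15) = 13.45% / 1.51 = 8.9073%
R_f = E(R_Kestrel) − β_Kestrel·MRP = 4.26% − 0.15 × 8.9073% = 2.9239%
E(R_m) = R_f + MRP = 2.9239% + 8.9073% = 11.83%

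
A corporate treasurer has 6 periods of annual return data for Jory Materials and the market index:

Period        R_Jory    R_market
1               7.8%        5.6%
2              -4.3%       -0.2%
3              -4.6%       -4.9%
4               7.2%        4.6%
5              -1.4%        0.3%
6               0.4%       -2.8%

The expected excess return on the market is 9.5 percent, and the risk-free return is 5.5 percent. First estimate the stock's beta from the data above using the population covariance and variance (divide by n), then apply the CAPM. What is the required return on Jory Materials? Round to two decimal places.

Mean R_i = (7.8 − 4.3 − 4.6 + 7.2 − 1.4 + 0.4) / 6 = 0.8500%
Mean R_m = (5.6 − 0.2 − 4.9 + 4.6 + 0.3 − 2.8) / 6 = 0.4333%
Σ(R_i − R̄_i)(R_m − R̄_m) = 96.4500  ⇒  Cov = 96.4500 / 6 = 16.0750
Σ(R_m − R̄_m)² = 83.3733  ⇒  Var(R_m) = 83.3733 / 6 = 13.8956
β = Cov / Var(R_m) = 16.0750 / 13.8956 = 1.1568
E(R) = R_f + β × MRP = 5.5% + 1.1568 × 9.5% = 16.49%

16.49%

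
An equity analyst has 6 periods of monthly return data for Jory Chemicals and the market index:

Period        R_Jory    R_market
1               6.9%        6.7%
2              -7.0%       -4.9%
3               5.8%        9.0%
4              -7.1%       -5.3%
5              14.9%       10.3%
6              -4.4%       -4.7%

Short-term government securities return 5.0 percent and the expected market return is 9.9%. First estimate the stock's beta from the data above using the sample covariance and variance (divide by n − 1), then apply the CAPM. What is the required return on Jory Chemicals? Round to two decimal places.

10.62%

Mean R_i = (6.9 − 7.0 + 5.8 − 7.1 + 14.9 − 4.4) / 6 = 1.5167%
Mean R_m = (6.7 − 4.9 + 9.0 − 5.3 + 10.3 − 4.7) / 6 = 1.8500%
Σ(R_i − R̄_i)(R_m − R̄_m) = 327.6750  ⇒  Cov = 327.6750 / 5 = 65.5350
Σ(R_m − R̄_m)² = 285.6350  ⇒  Var(R_m) = 285.6350 / 5 = 57.1270
β = Cov / Var(R_m) = 65.5350 / 57.1270 = 1.1472
MRP = 9.9% − 5.0% = 4.90%
E(R) = R_f + β × MRP = 5.0% + 1.1472 × 4.9% = 10.62%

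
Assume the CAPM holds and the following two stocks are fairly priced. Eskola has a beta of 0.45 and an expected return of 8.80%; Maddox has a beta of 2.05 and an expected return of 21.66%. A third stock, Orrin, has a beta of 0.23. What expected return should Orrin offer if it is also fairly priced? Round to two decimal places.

MRP (SML slope) = (21.66% − 8.80%) / (2.05 − 0.45) = 12.86% / 1.60 = 8.0375%
R_f (intercept) = 8.80% − 0.45 × 8.0375% = 5.1831%
E(R_Orrin) = R_f + β × MRP = 5.1831% + 0.23 × 8.0375% = 7.03%

7.03%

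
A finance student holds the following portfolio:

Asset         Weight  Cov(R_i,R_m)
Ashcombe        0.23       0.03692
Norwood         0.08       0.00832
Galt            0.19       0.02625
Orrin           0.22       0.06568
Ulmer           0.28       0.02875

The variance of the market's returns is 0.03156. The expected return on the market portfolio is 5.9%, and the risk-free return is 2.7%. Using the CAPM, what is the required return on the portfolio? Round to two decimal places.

6.42%

β_Ashcombe = 0.03692 / 0.03156 = 1.1698
β_Norwood = 0.00832 / 0.03156 = 0.2636
β_Galt = 0.02625 / 0.03156 = 0.8317
β_Orrin = 0.06568 / 0.03156 = 2.0811
β_Ulmer = 0.02875 / 0.03156 = 0.9110
β_P = Σ w_i β_i = 0.23×1.1698 + 0.08×0.2636 + 0.19×0.8317 + 0.22×2.0811 + 0.28×0.9110 = 1.1611
MRP = 5.9% − 2.7% = 3.20%
E(R_P) = R_f + β_P × MRP = 2.7% + 1.1611 × 3.2% = 6.42%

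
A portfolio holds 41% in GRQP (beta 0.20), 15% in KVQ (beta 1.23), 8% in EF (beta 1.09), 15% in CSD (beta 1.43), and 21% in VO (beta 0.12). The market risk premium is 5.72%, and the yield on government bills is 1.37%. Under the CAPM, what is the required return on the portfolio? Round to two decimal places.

β_P = Σ w_i β_i = 0.41×0.20 + 0.15×1.23 + 0.08×1.09 + 0.15×1.43 + 0.21×0.12 = 0.5934
E(R_P) = R_f + β_P × MRP = 1.37% + 0.5934 × 5.72% = 4.76%

4.76%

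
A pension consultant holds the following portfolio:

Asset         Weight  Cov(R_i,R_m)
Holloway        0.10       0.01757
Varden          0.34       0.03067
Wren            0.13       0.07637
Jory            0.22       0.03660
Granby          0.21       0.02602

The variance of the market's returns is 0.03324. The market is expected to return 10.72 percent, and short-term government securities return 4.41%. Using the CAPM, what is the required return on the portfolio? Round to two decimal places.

β_Holloway = 0.01757 / 0.03324 = 0.5286
β_Varden = 0.03067 / 0.03324 = 0.9227
β_Wren = 0.07637 / 0.03324 = 2.2975
β_Jory = 0.03660 / 0.03324 = 1.1011
β_Granby = 0.02602 / 0.03324 = 0.7828
β_P = Σ w_i β_i = 0.10×0.5286 + 0.34×0.9227 + 0.13×2.2975 + 0.22×1.1011 + 0.21×0.7828 = 1.0719
MRP = 10.72% − 4.41% = 6.31%
E(R_P) = R_f + β_P × MRP = 4.41% + 1.0719 × 6.31% = 11.17%

11.17%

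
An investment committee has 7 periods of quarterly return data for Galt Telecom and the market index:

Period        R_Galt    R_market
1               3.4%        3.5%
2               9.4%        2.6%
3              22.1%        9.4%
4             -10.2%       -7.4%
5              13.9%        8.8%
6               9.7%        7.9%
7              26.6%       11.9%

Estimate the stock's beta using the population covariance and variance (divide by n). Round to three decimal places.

1.761

Mean R_i = (3.4 + 9.4 + 22.1 − 10.2 + 13.9 + 9.7 + 26.6) / 7 = 10.7000%
Mean R_m = (3.5 + 2.6 + 9.4 − 7.4 + 8.8 + 7.9 + 11.9) / 7 = 5.2429%
Σ(R_i − R̄_i)(R_m − R̄_m) = 442.3600  ⇒  Cov = 442.3600 / 7 = 63.1943
Σ(R_m − R̄_m)² = 251.1771  ⇒  Var(R_m) = 251.1771 / 7 = 35.8824
β = Cov / Var(R_m) = 63.1943 / 35.8824 = 1.7612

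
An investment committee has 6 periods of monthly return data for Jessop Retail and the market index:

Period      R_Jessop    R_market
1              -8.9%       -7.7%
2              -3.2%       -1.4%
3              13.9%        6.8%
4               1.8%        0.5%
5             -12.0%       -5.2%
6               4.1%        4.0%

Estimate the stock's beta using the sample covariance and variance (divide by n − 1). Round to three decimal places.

1.642

Mean R_i = (-8.9 − 3.2 + 13.9 + 1.8 − 12.0 + 4.1) / 6 = -0.7167%
Mean R_m = (-7.7 − 1.4 + 6.8 + 0.5 − 5.2 + 4.0) / 6 = -0.5000%
Σ(R_i − R̄_i)(R_m − R̄_m) = 245.0800  ⇒  Cov = 245.0800 / 5 = 49.0160
Σ(R_m − R̄_m)² = 149.2800  ⇒  Var(R_m) = 149.2800 / 5 = 29.8560
β = Cov / Var(R_m) = 49.0160 / 29.8560 = 1.6417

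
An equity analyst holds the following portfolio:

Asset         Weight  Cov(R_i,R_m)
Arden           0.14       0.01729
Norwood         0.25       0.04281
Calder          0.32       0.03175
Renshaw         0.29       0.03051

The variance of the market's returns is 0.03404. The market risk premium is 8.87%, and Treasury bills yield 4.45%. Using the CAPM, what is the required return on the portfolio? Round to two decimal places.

β_Arden = 0.01729 / 0.03404 = 0.5079
β_Norwood = 0.04281 / 0.03404 = 1.2576
β_Calder = 0.03175 / 0.03404 = 0.9327
β_Renshaw = 0.03051 / 0.03404 = 0.8963
β_P = Σ w_i β_i = 0.14×0.5079 + 0.25×1.2576 + 0.32×0.9327 + 0.29×0.8963 = 0.9439
E(R_P) = R_f + β_P × MRP = 4.45% + 0.9439 × 8.87% = 12.82%

12.82%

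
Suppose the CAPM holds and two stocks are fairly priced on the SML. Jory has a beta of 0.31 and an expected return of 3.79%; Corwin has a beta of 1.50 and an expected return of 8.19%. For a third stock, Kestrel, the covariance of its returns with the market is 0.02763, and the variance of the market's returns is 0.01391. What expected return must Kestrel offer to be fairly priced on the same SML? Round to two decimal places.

9.99%

MRP = (8.19% − 3.79%) / (1.50 − 0.31) = 3.6975%
R_f = 3.79% − 0.31 × 3.6975% = 2.6438%
β_Kestrel = Cov / Var(R_m) = 0.02763 / 0.01391 = 1.9863
E(R_Kestrel) = R_f + β × MRP = 2.6438% + 1.9863 × 3.6975% = 9.99%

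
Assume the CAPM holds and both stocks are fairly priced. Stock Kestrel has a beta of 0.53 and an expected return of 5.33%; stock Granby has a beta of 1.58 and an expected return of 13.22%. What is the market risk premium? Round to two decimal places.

7.51%

Both satisfy E(R) = R_f + β·MRP, so the slope of the SML is
MRP = (13.22% − 5.33%) / (1.58 − 0.53) = 7.89% / 1.05 = 7.5143%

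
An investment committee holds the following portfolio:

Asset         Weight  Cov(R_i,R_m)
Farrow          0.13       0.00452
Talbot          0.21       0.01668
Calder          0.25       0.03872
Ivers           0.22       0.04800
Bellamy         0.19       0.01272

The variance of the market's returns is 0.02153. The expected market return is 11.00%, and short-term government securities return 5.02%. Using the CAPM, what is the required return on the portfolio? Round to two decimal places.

12.45%

β_Farrow = 0.00452 / 0.02153 = 0.2099
β_Talbot = 0.01668 / 0.02153 = 0.7747
β_Calder = 0.03872 / 0.02153 = 1.7984
β_Ivers = 0.04800 / 0.02153 = 2.2294
β_Bellamy = 0.01272 / 0.02153 = 0.5908
β_P = Σ w_i β_i = 0.13×0.2099 + 0.21×0.7747 + 0.25×1.7984 + 0.22×2.2294 + 0.19×0.5908 = 1.2423
MRP = 11.00% − 5.02% = 5.98%
E(R_P) = R_f + β_P × MRP = 5.02% + 1.2423 × 5.98% = 12.45%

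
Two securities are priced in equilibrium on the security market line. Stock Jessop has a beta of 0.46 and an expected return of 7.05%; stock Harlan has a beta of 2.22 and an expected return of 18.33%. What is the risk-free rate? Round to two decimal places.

4.10%

Both satisfy E(R) = R_f + β·MRP, so the slope of the SML is
MRP = (18.33% − 7.05%) / (2.22 − 0.46) = 11.28% / 1.76 = 6.4091%
R_f = E(R_Jessop) − β_Jessop·MRP = 7.05% − 0.46 × 6.4091% = 4.1018%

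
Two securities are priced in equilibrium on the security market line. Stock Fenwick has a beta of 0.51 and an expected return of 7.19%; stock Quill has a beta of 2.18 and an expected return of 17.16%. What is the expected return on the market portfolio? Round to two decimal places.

Both satisfy E(R) = R_f + β·MRP, so the slope of the SML is
MRP = (17.16% − 7.19%) / (2.18 − 0.51) = 9.97% / 1.67 = 5.9701%
R_f = E(R_Fenwick) − β_Fenwick·MRP = 7.19% − 0.51 × 5.9701% = 4.1452%
E(R_m) = R_f + MRP = 4.1452% + 5.9701% = 10.12%

10.12%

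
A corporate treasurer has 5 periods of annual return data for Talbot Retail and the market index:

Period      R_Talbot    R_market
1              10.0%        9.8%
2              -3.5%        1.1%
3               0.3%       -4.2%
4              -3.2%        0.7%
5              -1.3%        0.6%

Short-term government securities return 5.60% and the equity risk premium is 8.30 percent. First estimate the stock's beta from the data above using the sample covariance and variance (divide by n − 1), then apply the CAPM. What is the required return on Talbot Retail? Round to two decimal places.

12.55%

Mean R_i = (10.0 − 3.5 + 0.3 − 3.2 − 1.3) / 5 = 0.4600%
Mean R_m = (9.8 + 1.1 − 4.2 + 0.7 + 0.6) / 5 = 1.6000%
Σ(R_i − R̄_i)(R_m − R̄_m) = 86.1900  ⇒  Cov = 86.1900 / 4 = 21.5475
Σ(R_m − R̄_m)² = 102.9400  ⇒  Var(R_m) = 102.9400 / 4 = 25.7350
β = Cov / Var(R_m) = 21.5475 / 25.7350 = 0.8373
E(R) = R_f + β × MRP = 5.60% + 0.8373 × 8.30% = 12.55%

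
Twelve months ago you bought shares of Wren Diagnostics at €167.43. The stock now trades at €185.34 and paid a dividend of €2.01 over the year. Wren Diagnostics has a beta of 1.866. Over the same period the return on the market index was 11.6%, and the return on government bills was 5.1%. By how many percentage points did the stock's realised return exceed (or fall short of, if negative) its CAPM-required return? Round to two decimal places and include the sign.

-5.33%

Realised HPR = (P1 + D1 − P0) / P0 = (185.34 + 2.01 − 167.43) / 167.43 = 19.92 / 167.43 = 11.8975%
MRP = 11.6% − 5.1% = 6.50%
CAPM required = R_f + β·MRP = 5.1% + 1.866 × 6.5% = 17.2290%
α = realised − required = 11.8975% − 17.2290% = -5.33%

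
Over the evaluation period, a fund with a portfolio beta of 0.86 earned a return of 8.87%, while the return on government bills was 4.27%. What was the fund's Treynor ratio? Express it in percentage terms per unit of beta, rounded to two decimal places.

5.35%

Treynor = (R_P − R_f) / β_P = (8.87% − 4.27%) / 0.8600 = 4.60% / 0.8600 = 5.35%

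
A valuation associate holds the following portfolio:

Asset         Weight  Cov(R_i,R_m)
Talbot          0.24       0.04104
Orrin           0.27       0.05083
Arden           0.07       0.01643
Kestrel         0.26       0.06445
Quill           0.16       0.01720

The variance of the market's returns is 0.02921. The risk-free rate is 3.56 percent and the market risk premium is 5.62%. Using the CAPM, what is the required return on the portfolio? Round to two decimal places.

12.07%

β_Talbot = 0.04104 / 0.02921 = 1.4050
β_Orrin = 0.05083 / 0.02921 = 1.7402
β_Arden = 0.01643 / 0.02921 = 0.5625
β_Kestrel = 0.06445 / 0.02921 = 2.2064
β_Quill = 0.01720 / 0.02921 = 0.5888
β_P = Σ w_i β_i = 0.24×1.4050 + 0.27×1.7402 + 0.07×0.5625 + 0.26×2.2064 + 0.16×0.5888 = 1.5143
E(R_P) = R_f + β_P × MRP = 3.56% + 1.5143 × 5.62% = 12.07%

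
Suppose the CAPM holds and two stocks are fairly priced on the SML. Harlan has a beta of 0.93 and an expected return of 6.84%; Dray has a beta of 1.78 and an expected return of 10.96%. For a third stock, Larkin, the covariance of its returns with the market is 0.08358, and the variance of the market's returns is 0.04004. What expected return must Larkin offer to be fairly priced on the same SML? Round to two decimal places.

MRP = (10.96% − 6.84%) / (1.78 − 0.93) = 4.8471%
R_f = 6.84% − 0.93 × 4.8471% = 2.3322%
β_Larkin = Cov / Var(R_m) = 0.08358 / 0.04004 = 2.0874
E(R_Larkin) = R_f + β × MRP = 2.3322% + 2.0874 × 4.8471% = 12.45%

12.45%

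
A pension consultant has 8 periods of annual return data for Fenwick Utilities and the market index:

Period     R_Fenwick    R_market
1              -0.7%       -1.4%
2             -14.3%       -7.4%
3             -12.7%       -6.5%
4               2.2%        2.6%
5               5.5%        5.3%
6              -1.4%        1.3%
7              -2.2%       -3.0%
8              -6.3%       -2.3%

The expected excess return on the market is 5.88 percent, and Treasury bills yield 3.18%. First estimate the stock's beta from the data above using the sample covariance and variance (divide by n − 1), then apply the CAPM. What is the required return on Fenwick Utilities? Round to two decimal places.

Mean R_i = (-0.7 − 14.3 − 12.7 + 2.2 + 5.5 − 1.4 − 2.2 − 6.3) / 8 = -3.7375%
Mean R_m = (-1.4 − 7.4 − 6.5 + 2.6 + 5.3 + 1.3 − 3.0 − 2.3) / 8 = -1.4250%
Σ(R_i − R̄_i)(R_m − R̄_m) = 200.8825  ⇒  Cov = 200.8825 / 7 = 28.6975
Σ(R_m − R̄_m)² = 133.5550  ⇒  Var(R_m) = 133.5550 / 7 = 19.0793
β = Cov / Var(R_m) = 28.6975 / 19.0793 = 1.5041
E(R) = R_f + β × MRP = 3.18% + 1.5041 × 5.88% = 12.02%

12.02%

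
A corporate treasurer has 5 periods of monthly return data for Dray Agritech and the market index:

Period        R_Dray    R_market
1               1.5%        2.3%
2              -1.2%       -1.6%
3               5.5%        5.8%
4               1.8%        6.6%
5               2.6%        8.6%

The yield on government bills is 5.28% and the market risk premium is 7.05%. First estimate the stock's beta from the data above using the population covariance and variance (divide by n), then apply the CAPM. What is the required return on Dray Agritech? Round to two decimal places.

8.24%

Mean R_i = (1.5 − 1.2 + 5.5 + 1.8 + 2.6) / 5 = 2.0400%
Mean R_m = (2.3 − 1.6 + 5.8 + 6.6 + 8.6) / 5 = 4.3400%
Σ(R_i − R̄_i)(R_m − R̄_m) = 27.2420  ⇒  Cov = 27.2420 / 5 = 5.4484
Σ(R_m − R̄_m)² = 64.8320  ⇒  Var(R_m) = 64.8320 / 5 = 12.9664
β = Cov / Var(R_m) = 5.4484 / 12.9664 = 0.4202
E(R) = R_f + β × MRP = 5.28% + 0.4202 × 7.05% = 8.24%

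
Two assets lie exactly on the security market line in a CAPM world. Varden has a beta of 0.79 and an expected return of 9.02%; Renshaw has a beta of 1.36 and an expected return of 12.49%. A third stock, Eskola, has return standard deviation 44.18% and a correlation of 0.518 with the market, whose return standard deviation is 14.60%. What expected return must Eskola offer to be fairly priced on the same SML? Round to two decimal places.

MRP = (12.49% − 9.02%) / (1.36 − 0.79) = 6.0877%
R_f = 9.02% − 0.79 × 6.0877% = 4.2107%
β_Eskola = ρ·σ_i/σ_m = 0.518 × 44.18 / 14.60 = 1.5675
E(R_Eskola) = R_f + β × MRP = 4.2107% + 1.5675 × 6.0877% = 13.75%

13.75%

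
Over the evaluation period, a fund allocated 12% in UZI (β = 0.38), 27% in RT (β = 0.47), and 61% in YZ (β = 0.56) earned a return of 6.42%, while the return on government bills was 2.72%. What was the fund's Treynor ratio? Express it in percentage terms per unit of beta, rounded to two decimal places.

7.20%

β_P = 0.12×0.38 + 0.27×0.47 + 0.61×0.56 = 0.5141
Treynor = (R_P − R_f) / β_P = (6.42% − 2.72%) / 0.5141 = 3.70% / 0.5141 = 7.20%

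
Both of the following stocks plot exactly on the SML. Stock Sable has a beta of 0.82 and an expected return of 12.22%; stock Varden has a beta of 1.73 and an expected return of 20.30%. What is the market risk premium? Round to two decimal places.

8.88%

Both satisfy E(R) = R_f + β·MRP, so the slope of the SML is
MRP = (20.30% − 12.22%) / (1.73 − 0.82) = 8.08% / 0.91 = 8.8791%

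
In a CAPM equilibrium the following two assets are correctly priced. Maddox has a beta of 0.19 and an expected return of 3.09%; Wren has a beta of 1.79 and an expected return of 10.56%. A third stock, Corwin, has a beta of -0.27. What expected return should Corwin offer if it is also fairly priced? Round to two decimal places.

0.94%

MRP (SML slope) = (10.56% − 3.09%) / (1.79 − 0.19) = 7.47% / 1.60 = 4.6688%
R_f (intercept) = 3.09% − 0.19 × 4.6688% = 2.2029%
E(R_Corwin) = R_f + β × MRP = 2.2029% + -0.27 × 4.6688% = 0.94%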